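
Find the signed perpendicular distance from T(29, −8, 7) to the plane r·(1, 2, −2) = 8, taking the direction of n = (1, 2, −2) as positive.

n·T − 8 = -9.
|n| = 3, so the signed distance is -9/3 = -3.

-3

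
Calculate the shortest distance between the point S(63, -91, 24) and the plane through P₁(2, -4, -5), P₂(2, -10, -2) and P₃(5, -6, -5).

5

P₁P₂ = (0, -6, 3) and P₁P₃ = (3, -2, 0), so a normal is n = P₁P₂ × P₁P₃ = (6, 9, 18).
n = (6, 9, 18); n·P − (-114) = 105; |n| = 21; distance = 105/21 = 5.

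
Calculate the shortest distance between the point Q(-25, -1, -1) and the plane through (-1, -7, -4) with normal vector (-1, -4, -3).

The plane has equation n·(r − (-1, -7, -4)) = 0, i.e. n·r = 41.
d = |(-1)·(-25) + (-4)·(-1) + (-3)·(-1) − 41| / √(1 + 16 + 9) = |-9| / √26 = 9√26/26.

9√26/26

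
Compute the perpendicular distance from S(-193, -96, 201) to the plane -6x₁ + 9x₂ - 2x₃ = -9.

9

n = (-6, 9, -2); n·P − (-9) = -99; |n| = 11; distance = 99/11 = 9.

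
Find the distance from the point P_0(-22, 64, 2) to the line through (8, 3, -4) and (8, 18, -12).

A direction vector is d = (0, 15, -8).
AP = (-30, 61, 6); AP·d = 867, |AP|² = 4657, |d|² = 289.
distance² = |AP|² − (AP·d)²/|d|² = 4657 − 751689/289 = 2056, so the distance is 2√514.

2√514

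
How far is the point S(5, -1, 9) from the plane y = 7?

8

Normal vector n = (0, 1, 0), and n·(5, -1, 9) - 7 = -8.
|n| = √(0 + 1 + 0) = 1, so the distance is |-8|/1 = 8.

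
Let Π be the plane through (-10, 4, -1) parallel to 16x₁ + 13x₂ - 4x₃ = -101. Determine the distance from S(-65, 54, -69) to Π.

Parallel planes share the normal n = (16, 13, -4); since (-10, 4, -1) lies on the plane, its equation is 16x₁ + 13x₂ - 4x₃ = -104.
n = (16, 13, -4); n·P − (-104) = 42; |n| = 21; distance = 42/21 = 2.

2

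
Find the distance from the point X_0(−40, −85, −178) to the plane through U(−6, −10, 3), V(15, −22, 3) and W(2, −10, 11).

7

UV = (21, −12, 0) and UW = (8, 0, 8), so a normal is n = UV × UW = (−96, −168, 96).
Then n·(−40, −85, −178) − 2544 = −1512.
|n| = √(9216 + 28224 + 9216) = 216, so the distance is |-1512|/216 = 7.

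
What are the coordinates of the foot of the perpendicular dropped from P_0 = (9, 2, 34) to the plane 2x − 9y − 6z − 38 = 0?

(13, -16, 22)

n = (2, −9, −6), |n|² = 121, and n·P_0 − 38 = -242.
t = -242/121 = -2, so the foot is P_0 − t·n = (9, 2, 34) − (-2)·(2, −9, −6) = (13, −16, 22).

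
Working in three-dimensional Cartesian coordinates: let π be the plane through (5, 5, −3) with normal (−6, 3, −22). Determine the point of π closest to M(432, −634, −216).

(9990/23, -14609/23, -4770/23)

The perpendicular from M has direction n = (−6, 3, −22): r = (432, −634, −216) + t(−6, 3, −22).
Substitute into the plane: n·(M + tn) = 51 gives 258 + 529t = 51, so t = -9/23.
Foot = (432, −634, −216) + (-9/23)·(−6, 3, −22) = (9990/23, −14609/23, −4770/23).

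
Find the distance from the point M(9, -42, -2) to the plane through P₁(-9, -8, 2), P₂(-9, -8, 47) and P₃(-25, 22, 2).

P₁P₂ = (0, 0, 45) and P₁P₃ = (-16, 30, 0), so a normal is n = P₁P₂ × P₁P₃ = (-1350, -720, 0).
d = |(-1350)·9 + (-720)·(-42) − 17910| / √(1822500 + 518400 + 0) = |180| / 1530 = 2/17.

2/17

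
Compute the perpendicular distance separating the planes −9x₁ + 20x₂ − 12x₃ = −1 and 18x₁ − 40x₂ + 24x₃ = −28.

3/5

Divide the second equation by -2 to match normals: −9x₁ + 20x₂ − 12x₃ = 14.
With common normal n = (−9, 20, −12) (|n| = 25), the distance is |(-1) − 14|/|n| = 15/25 = 3/5.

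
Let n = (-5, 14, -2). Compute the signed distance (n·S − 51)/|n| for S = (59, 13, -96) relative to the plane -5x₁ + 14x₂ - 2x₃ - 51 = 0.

28/15

n·S − 51 = 28.
|n| = 15, so the signed distance is 28/15.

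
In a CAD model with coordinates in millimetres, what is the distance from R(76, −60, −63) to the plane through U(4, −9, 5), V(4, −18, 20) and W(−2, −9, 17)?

UV = (0, −9, 15) and UW = (−6, 0, 12), so a normal is n = UV × UW = (−108, −90, −54).
d = |(-108)·76 + (-90)·(-60) + (-54)·(-63) − 108| / √(11664 + 8100 + 2916) = |486| / (18√70) = 27√70/70.

27√70/70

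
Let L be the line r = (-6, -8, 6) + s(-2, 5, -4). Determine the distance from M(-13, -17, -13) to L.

√446

Direction vector d = (-2, 5, -4).
AP = (-7, -9, -19); AP·d = 45, |AP|² = 491, |d|² = 45.
distance² = |AP|² − (AP·d)²/|d|² = 491 − 2025/45 = 446, so the distance is √446.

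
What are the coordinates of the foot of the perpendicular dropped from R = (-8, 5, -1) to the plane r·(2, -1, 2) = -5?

The perpendicular from R has direction n = (2, -1, 2): r = (-8, 5, -1) + t(2, -1, 2).
Substitute into the plane: n·(R + tn) = -5 gives -23 + 9t = -5, so t = 2.
Foot = (-8, 5, -1) + 2·(2, -1, 2) = (-4, 3, 3).

(-4, 3, 3)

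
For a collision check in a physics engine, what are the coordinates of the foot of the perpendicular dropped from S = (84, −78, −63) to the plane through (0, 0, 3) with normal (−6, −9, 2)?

The perpendicular from S has direction n = (−6, −9, 2): r = (84, −78, −63) + λ(−6, −9, 2).
Substitute into the plane: n·(S + λn) = 6 gives 72 + 121λ = 6, so λ = -6/11.
Foot = (84, −78, −63) + (-6/11)·(−6, −9, 2) = (960/11, −804/11, −705/11).

(960/11, -804/11, -705/11)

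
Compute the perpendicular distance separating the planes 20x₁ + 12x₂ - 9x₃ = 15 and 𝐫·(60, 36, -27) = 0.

3/5

Divide the second equation by 3 to match normals: 20x₁ + 12x₂ - 9x₃ = 0.
Both planes have normal n = (20, 12, -9), |n| = 25. Any point on the first plane is at distance |0 − 15|/|n| = 15/25 = 3/5 from the second.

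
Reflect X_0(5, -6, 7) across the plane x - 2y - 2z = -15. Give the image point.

(1, 2, 15)

n = (1, -2, -2), |n|² = 9, n·X_0 − (-15) = 18, so t = 18/9 = 2.
Foot F = X_0 − 2·n = (3, -2, 11); the reflection is 2F − X_0 = (1, 2, 15).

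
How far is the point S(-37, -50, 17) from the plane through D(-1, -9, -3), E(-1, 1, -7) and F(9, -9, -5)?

3√30/5

DE = (0, 10, -4) and DF = (10, 0, -2), so a normal is n = DE × DF = (-20, -40, -100).
Then n·(-37, -50, 17) - 680 = 360.
|n| = √(400 + 1600 + 10000) = 20√30, so the distance is |360|/(20√30) = 18/√30.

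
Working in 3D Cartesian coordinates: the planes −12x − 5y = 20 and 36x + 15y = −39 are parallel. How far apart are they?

7/13

Divide the second equation by -3 to match normals: −12x − 5y = 13.
Both planes have normal n = (−12, −5, 0), |n| = 13. Any point on the first plane is at distance |13 − 20|/|n| = 7/13 from the second.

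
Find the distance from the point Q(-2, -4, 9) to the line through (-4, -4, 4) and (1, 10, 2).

A direction vector is d = (5, 14, -2).
AP = (2, 0, 5), and AP × d = (-70, 29, 28).
|AP × d|² = 6525 and |d|² = 225, so the distance is √(6525/225) = √29.

√29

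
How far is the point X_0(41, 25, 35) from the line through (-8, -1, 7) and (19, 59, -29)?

2√809

A direction vector is d = (27, 60, -36).
AP = (49, 26, 28); AP·d = 1875, |AP|² = 3861, |d|² = 5625.
distance² = |AP|² − (AP·d)²/|d|² = 3861 − 3515625/5625 = 3236, so the distance is 2√809.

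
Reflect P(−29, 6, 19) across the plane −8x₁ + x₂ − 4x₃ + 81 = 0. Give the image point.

(19, 0, 43)

n = (−8, 1, −4), |n|² = 81, n·P − (-81) = 243, so t = 243/81 = 3.
Foot F = P − 3·n = (−5, 3, 31); the reflection is 2F − P = (19, 0, 43).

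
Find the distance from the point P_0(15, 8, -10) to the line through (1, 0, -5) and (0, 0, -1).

A direction vector is d = (-1, 0, 4).
AP = (14, 8, -5), and AP × d = (32, -51, 8).
|AP × d|² = 3689 and |d|² = 17, so the distance is √(3689/17) = √217.

√217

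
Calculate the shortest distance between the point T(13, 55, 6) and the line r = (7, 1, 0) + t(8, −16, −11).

6√34

Direction vector d = (8, −16, −11).
AP = (6, 54, 6), and AP × d = (−498, 114, −528).
|AP × d|² = 539784 and |d|² = 441, so the distance is √(539784/441) = √1224 = 6√34.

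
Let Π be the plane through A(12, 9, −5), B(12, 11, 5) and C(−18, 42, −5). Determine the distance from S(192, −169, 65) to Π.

4

AB = (0, 2, 10) and AC = (−30, 33, 0), so a normal is n = AB × AC = (−330, −300, 60).
Then n·(192, −169, 65) − (−6960) = −1800.
|n| = √(108900 + 90000 + 3600) = 450, so the distance is |-1800|/450 = 4.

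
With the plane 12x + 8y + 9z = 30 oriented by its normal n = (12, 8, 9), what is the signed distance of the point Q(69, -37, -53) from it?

25/17

n·Q − 30 = 25.
|n| = 17, so the signed distance is 25/17.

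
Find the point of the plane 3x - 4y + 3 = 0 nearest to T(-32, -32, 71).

(-181/5, -132/5, 71)

The perpendicular from T has direction n = (3, -4, 0): r = (-32, -32, 71) + μ(3, -4, 0).
Substitute into the plane: n·(T + μn) = -3 gives 32 + 25μ = -3, so μ = -7/5.
Foot = (-32, -32, 71) + (-7/5)·(3, -4, 0) = (-181/5, -132/5, 71).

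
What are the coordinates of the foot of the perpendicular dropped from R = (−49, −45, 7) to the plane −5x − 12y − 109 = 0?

(-29, 3, 7)

The perpendicular from R has direction n = (−5, −12, 0): r = (−49, −45, 7) + t(−5, −12, 0).
Substitute into the plane: n·(R + tn) = 109 gives 785 + 169t = 109, so t = -4.
Foot = (−49, −45, 7) + (-4)·(−5, −12, 0) = (−29, 3, 7).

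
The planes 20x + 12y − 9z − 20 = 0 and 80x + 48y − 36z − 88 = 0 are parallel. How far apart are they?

2/25

Divide the second equation by 4 to match normals: 20x + 12y − 9z = 22.
With common normal n = (20, 12, −9) (|n| = 25), the distance is |20 − 22|/|n| = 2/25.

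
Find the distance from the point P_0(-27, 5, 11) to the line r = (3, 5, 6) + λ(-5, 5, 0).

5√19

Direction vector d = (-5, 5, 0).
AP = (-30, 0, 5), and AP × d = (-25, -25, -150).
|AP × d|² = 23750 and |d|² = 50, so the distance is √(23750/50) = √475 = 5√19.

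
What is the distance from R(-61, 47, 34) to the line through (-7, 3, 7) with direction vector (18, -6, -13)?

Direction vector d = (18, -6, -13).
AP = (-54, 44, 27), and AP × d = (-410, -216, -468).
|AP × d|² = 433780 and |d|² = 529, so the distance is √(433780/529) = √820 = 2√205.

2√205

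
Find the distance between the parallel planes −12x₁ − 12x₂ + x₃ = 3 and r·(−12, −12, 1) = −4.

7/17

With common normal n = (−12, −12, 1) (|n| = 17), the distance is |3 − (-4)|/|n| = 7/17.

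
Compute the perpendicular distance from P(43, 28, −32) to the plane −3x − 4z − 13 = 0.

n = (−3, 0, −4); n·P − 13 = -14; |n| = 5; distance = 14/5.

14/5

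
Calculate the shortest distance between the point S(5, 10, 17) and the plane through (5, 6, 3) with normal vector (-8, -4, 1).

The plane has equation n·(r − (5, 6, 3)) = 0, i.e. n·r = -61.
Then n·(5, 10, 17) - (-61) = -2.
|n| = √(64 + 16 + 1) = 9, so the distance is |-2|/9 = 2/9.

2/9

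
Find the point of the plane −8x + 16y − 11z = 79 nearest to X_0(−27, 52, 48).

The perpendicular from X_0 has direction n = (−8, 16, −11): r = (−27, 52, 48) + λ(−8, 16, −11).
Substitute into the plane: n·(X_0 + λn) = 79 gives 520 + 441λ = 79, so λ = -1.
Foot = (−27, 52, 48) + (-1)·(−8, 16, −11) = (−19, 36, 59).

(-19, 36, 59)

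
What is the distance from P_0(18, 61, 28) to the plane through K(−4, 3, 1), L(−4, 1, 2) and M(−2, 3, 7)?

KL = (0, −2, 1) and KM = (2, 0, 6), so a normal is n = KL × KM = (−12, 2, 4).
Then n·(18, 61, 28) − 58 = −40.
|n| = √(144 + 4 + 16) = 2√41, so the distance is |-40|/(2√41) = 20√41/41.

20/√41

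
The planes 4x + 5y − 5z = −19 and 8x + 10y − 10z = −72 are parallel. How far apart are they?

17/√66

Divide the second equation by 2 to match normals: 4x + 5y − 5z = -36.
With common normal n = (4, 5, −5) (|n| = √66), the distance is |(-19) − (-36)|/|n| = 17/√66 = 17√66/66.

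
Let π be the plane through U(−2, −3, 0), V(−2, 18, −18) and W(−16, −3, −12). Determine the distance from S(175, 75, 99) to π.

UV = (0, 21, −18) and UW = (−14, 0, −12), so a normal is n = UV × UW = (−252, 252, 294).
d = |(-252)·175 + 252·75 + 294·99 − (-252)| / √(63504 + 63504 + 86436) = |4158| / 462 = 9.

9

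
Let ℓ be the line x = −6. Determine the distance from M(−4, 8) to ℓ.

The normal to the line is n = (1, 0) with |n| = 1.
|n·M − (-6)| = |-4 − (-6)| = 2, so the distance is 2/1 = 2.

2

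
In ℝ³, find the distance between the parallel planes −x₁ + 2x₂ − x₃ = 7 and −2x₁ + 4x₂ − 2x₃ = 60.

23/√6

Divide the second equation by 2 to match normals: −x₁ + 2x₂ − x₃ = 30.
Both planes have normal n = (−1, 2, −1), |n| = √6. Any point on the first plane is at distance |30 − 7|/|n| = 23/√6 from the second.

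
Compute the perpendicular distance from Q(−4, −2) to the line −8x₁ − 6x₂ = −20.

d = |(-8)·(-4) + (-6)·(-2) − (-20)| / √(64 + 36) = |64|/10 = 32/5.

32/5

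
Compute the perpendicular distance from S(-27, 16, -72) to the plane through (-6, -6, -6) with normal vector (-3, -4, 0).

5

The plane has equation n·(r − (-6, -6, -6)) = 0, i.e. n·r = 42.
n = (-3, -4, 0); n·P − 42 = -25; |n| = 5; distance = 25/5 = 5.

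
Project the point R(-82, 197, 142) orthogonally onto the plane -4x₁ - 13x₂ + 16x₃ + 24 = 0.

(-570/7, 1392/7, 978/7)

The perpendicular from R has direction n = (-4, -13, 16): r = (-82, 197, 142) + λ(-4, -13, 16).
Substitute into the plane: n·(R + λn) = -24 gives 39 + 441λ = -24, so λ = -1/7.
Foot = (-82, 197, 142) + (-1/7)·(-4, -13, 16) = (-570/7, 1392/7, 978/7).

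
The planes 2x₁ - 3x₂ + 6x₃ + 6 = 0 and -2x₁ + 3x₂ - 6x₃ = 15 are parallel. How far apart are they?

9/7

Divide the second equation by -1 to match normals: 2x₁ - 3x₂ + 6x₃ = -15.
With common normal n = (2, -3, 6) (|n| = 7), the distance is |(-6) − (-15)|/|n| = 9/7.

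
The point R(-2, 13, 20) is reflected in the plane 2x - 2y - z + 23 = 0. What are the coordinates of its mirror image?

(10, 1, 14)

With n = (2, -2, -1), the signed offset is (n·R − (-23))/|n|² = -27/9 = -3.
R' = R − 2t·n = (-2, 13, 20) − (-6)·(2, -2, -1) = (10, 1, 14).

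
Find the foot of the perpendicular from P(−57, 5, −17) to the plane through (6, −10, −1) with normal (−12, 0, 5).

The perpendicular from P has direction n = (−12, 0, 5): r = (−57, 5, −17) + t(−12, 0, 5).
Substitute into the plane: n·(P + tn) = -77 gives 599 + 169t = -77, so t = -4.
Foot = (−57, 5, −17) + (-4)·(−12, 0, 5) = (−9, 5, −37).

(-9, 5, -37)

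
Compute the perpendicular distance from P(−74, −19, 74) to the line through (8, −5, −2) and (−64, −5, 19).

2√674

A direction vector is d = (−72, 0, 21).
AP = (−82, −14, 76); AP·d = 7500, |AP|² = 12696, |d|² = 5625.
distance² = |AP|² − (AP·d)²/|d|² = 12696 − 56250000/5625 = 2696, so the distance is 2√674.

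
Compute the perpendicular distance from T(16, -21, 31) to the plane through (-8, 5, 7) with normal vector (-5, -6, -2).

12/√65

The plane has equation n·(r − (-8, 5, 7)) = 0, i.e. n·r = -4.
Then n·(16, -21, 31) - (-4) = -12.
|n| = √(25 + 36 + 4) = √65, so the distance is |-12|/√65 = 12√65/65.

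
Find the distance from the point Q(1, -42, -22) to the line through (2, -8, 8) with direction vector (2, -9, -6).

Direction vector d = (2, -9, -6).
AP = (-1, -34, -30), and AP × d = (-66, -66, 77).
|AP × d|² = 14641 and |d|² = 121, so the distance is √(14641/121) = √121 = 11.

11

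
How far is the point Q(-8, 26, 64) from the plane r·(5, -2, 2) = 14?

Normal vector n = (5, -2, 2), and n·(-8, 26, 64) - 14 = 22.
|n| = √(25 + 4 + 4) = √33, so the distance is |22|/√33 = 22/√33.

2√33/3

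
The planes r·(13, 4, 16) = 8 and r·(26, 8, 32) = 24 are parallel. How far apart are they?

4/21

Divide the second equation by 2 to match normals: 13x₁ + 4x₂ + 16x₃ = 12.
With common normal n = (13, 4, 16) (|n| = 21), the distance is |8 − 12|/|n| = 4/21.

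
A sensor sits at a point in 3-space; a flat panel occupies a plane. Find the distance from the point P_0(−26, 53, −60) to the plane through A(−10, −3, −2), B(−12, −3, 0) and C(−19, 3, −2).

AB = (−2, 0, 2) and AC = (−9, 6, 0), so a normal is n = AB × AC = (−12, −18, −12).
d = |(-12)·(-26) + (-18)·53 + (-12)·(-60) − 198| / √(144 + 324 + 144) = |-120| / (6√17) = 20/√17.

20/√17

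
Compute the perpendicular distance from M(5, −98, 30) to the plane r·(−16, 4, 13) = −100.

Normal vector n = (−16, 4, 13), and n·(5, −98, 30) − (−100) = 18.
|n| = √(256 + 16 + 169) = 21, so the distance is |18|/21 = 6/7.

6/7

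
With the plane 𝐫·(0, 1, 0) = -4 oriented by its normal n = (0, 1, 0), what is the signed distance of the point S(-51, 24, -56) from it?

n·S − (-4) = 28.
|n| = 1, so the signed distance is 28/1 = 28.

28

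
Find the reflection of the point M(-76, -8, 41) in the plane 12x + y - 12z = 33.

With n = (12, 1, -12), the signed offset is (n·M − 33)/|n|² = -1445/289 = -5.
M' = M − 2t·n = (-76, -8, 41) − (-10)·(12, 1, -12) = (44, 2, -79).

(44, 2, -79)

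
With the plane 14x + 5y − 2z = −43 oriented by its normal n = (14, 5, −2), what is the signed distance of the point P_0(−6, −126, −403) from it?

n·P_0 − (-43) = 135.
|n| = 15, so the signed distance is 135/15 = 9.

9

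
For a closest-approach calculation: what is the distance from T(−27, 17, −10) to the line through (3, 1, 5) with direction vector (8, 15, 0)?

√1381

Direction vector d = (8, 15, 0).
AP = (−30, 16, −15), and AP × d = (225, −120, −578).
|AP × d|² = 399109 and |d|² = 289, so the distance is √(399109/289) = √1381.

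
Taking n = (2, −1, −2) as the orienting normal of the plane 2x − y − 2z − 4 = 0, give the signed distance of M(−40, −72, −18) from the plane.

8

n·M − 4 = 24.
|n| = 3, so the signed distance is 24/3 = 8.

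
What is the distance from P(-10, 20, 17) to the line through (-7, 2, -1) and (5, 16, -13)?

3√73

A direction vector is d = (12, 14, -12).
AP = (-3, 18, 18), and AP × d = (-468, 180, -258).
|AP × d|² = 317988 and |d|² = 484, so the distance is √(317988/484) = √657 = 3√73.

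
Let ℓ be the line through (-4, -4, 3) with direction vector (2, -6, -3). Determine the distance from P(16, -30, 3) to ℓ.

Direction vector d = (2, -6, -3).
AP = (20, -26, 0); AP·d = 196, |AP|² = 1076, |d|² = 49.
distance² = |AP|² − (AP·d)²/|d|² = 1076 − 38416/49 = 292, so the distance is 2√73.

2√73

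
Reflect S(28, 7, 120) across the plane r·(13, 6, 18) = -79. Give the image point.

(-102, -53, -60)

n = (13, 6, 18), |n|² = 529, n·S − (-79) = 2645, so t = 2645/529 = 5.
Foot F = S − 5·n = (-37, -23, 30); the reflection is 2F − S = (-102, -53, -60).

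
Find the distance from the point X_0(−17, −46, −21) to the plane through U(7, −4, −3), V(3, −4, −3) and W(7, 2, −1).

UV = (−4, 0, 0) and UW = (0, 6, 2), so a normal is n = UV × UW = (0, 8, −24).
Then n·(−17, −46, −21) − 40 = 96.
|n| = √(0 + 64 + 576) = 8√10, so the distance is |96|/(8√10) = 12/√10.

12/√10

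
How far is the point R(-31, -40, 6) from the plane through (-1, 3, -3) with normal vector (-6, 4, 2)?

The plane has equation n·(r − (-1, 3, -3)) = 0, i.e. n·r = 12.
Then n·(-31, -40, 6) - 12 = 26.
|n| = √(36 + 16 + 4) = 2√14, so the distance is |26|/(2√14) = 13/√14.

13/√14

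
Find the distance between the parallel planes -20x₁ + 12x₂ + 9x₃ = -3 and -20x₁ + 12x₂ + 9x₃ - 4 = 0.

7/25

Both planes have normal n = (-20, 12, 9), |n| = 25. Any point on the first plane is at distance |4 − (-3)|/|n| = 7/25 from the second.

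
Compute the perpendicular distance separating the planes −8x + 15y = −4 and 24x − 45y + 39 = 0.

Divide the second equation by -3 to match normals: −8x + 15y = 13.
With common normal n = (−8, 15, 0) (|n| = 17), the distance is |(-4) − 13|/|n| = 17/17 = 1.

1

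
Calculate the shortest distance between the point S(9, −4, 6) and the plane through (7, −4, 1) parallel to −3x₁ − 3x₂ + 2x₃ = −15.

2√22/11

Parallel planes share the normal n = (−3, −3, 2); since (7, −4, 1) lies on the plane, its equation is −3x₁ − 3x₂ + 2x₃ = -7.
d = |(-3)·9 + (-3)·(-4) + 2·6 − (-7)| / √(9 + 9 + 4) = |4| / √22 = 2√22/11.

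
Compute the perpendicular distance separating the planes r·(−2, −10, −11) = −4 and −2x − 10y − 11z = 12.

16/15

With common normal n = (−2, −10, −11) (|n| = 15), the distance is |(-4) − 12|/|n| = 16/15.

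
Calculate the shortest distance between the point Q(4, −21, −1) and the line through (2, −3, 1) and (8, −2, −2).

2√83

A direction vector is d = (6, 1, −3).
AP = (2, −18, −2); AP·d = 0, |AP|² = 332, |d|² = 46.
distance² = |AP|² − (AP·d)²/|d|² = 332 − 0/46 = 332, so the distance is 2√83.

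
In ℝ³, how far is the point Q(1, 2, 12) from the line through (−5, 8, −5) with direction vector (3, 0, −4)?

3√29

Direction vector d = (3, 0, −4).
AP = (6, −6, 17), and AP × d = (24, 75, 18).
|AP × d|² = 6525 and |d|² = 25, so the distance is √(6525/25) = √261 = 3√29.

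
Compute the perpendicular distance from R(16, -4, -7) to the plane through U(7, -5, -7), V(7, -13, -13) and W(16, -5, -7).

3/5

UV = (0, -8, -6) and UW = (9, 0, 0), so a normal is n = UV × UW = (0, -54, 72).
d = |(-54)·(-4) + 72·(-7) − (-234)| / √(0 + 2916 + 5184) = |-54| / 90 = 3/5.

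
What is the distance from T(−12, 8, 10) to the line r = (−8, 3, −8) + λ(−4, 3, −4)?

18

Direction vector d = (−4, 3, −4).
AP = (−4, 5, 18); AP·d = -41, |AP|² = 365, |d|² = 41.
distance² = |AP|² − (AP·d)²/|d|² = 365 − 1681/41 = 324, so the distance is 18.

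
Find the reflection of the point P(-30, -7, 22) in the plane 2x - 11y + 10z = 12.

With n = (2, -11, 10), the signed offset is (n·P − 12)/|n|² = 225/225 = 1.
P' = P − 2t·n = (-30, -7, 22) − 2·(2, -11, 10) = (-34, 15, 2).

(-34, 15, 2)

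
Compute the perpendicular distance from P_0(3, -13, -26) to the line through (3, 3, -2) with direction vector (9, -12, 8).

8√13

Direction vector d = (9, -12, 8).
AP = (0, -16, -24); AP·d = 0, |AP|² = 832, |d|² = 289.
distance² = |AP|² − (AP·d)²/|d|² = 832 − 0/289 = 832, so the distance is 8√13.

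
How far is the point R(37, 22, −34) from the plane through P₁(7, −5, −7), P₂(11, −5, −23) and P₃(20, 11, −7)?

P₁P₂ = (4, 0, −16) and P₁P₃ = (13, 16, 0), so a normal is n = P₁P₂ × P₁P₃ = (256, −208, 64).
Then n·(37, 22, −34) − 2384 = 336.
|n| = √(65536 + 43264 + 4096) = 336, so the distance is |336|/336 = 1.

1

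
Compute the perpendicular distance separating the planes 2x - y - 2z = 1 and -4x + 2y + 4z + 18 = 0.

Divide the second equation by -2 to match normals: 2x - y - 2z = 9.
Both planes have normal n = (2, -1, -2), |n| = 3. Any point on the first plane is at distance |9 − 1|/|n| = 8/3 from the second.

8/3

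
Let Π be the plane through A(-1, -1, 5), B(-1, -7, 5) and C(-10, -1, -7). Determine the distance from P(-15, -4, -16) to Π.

7/5

AB = (0, -6, 0) and AC = (-9, 0, -12), so a normal is n = AB × AC = (72, 0, -54).
n = (72, 0, -54); n·P − (-342) = 126; |n| = 90; distance = 126/90 = 7/5.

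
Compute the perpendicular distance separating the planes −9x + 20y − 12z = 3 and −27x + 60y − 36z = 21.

4/25

Divide the second equation by 3 to match normals: −9x + 20y − 12z = 7.
With common normal n = (−9, 20, −12) (|n| = 25), the distance is |3 − 7|/|n| = 4/25.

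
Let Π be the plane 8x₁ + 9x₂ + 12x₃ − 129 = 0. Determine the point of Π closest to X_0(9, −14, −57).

(33, 13, -21)

n = (8, 9, 12), |n|² = 289, and n·X_0 − 129 = -867.
t = -867/289 = -3, so the foot is X_0 − t·n = (9, −14, −57) − (-3)·(8, 9, 12) = (33, 13, −21).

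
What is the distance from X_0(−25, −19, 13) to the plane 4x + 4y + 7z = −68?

17/9

n = (4, 4, 7); n·P − (-68) = -17; |n| = 9; distance = 17/9.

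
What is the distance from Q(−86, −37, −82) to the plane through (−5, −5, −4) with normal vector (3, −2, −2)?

The plane has equation n·(r − (−5, −5, −4)) = 0, i.e. n·r = 3.
Then n·(−86, −37, −82) − 3 = −23.
|n| = √(9 + 4 + 4) = √17, so the distance is |-23|/√17 = 23√17/17.

23√17/17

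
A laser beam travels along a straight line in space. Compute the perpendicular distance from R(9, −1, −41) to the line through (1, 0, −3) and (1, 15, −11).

2√305

A direction vector is d = (0, 15, −8).
AP = (8, −1, −38), and AP × d = (578, 64, 120).
|AP × d|² = 352580 and |d|² = 289, so the distance is √(352580/289) = √1220 = 2√305.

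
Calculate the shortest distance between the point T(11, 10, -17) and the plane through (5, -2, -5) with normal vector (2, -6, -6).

The plane has equation n·(r − (5, -2, -5)) = 0, i.e. n·r = 52.
n = (2, -6, -6); n·P − 52 = 12; |n| = 2√19; distance = 12/(2√19) = 6√19/19.

6√19/19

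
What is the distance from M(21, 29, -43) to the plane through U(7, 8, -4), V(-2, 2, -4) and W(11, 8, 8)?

27/11

UV = (-9, -6, 0) and UW = (4, 0, 12), so a normal is n = UV × UW = (-72, 108, 24).
Then n·(21, 29, -43) - 264 = 324.
|n| = √(5184 + 11664 + 576) = 132, so the distance is |324|/132 = 27/11.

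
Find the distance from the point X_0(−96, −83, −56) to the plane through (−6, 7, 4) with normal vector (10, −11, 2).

2

The plane has equation n·(r − (−6, 7, 4)) = 0, i.e. n·r = -129.
Then n·(−96, −83, −56) − (−129) = −30.
|n| = √(100 + 121 + 4) = 15, so the distance is |-30|/15 = 2.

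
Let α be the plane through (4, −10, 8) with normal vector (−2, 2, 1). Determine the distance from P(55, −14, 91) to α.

9

The plane has equation n·(r − (4, −10, 8)) = 0, i.e. n·r = -20.
Then n·(55, −14, 91) − (−20) = −27.
|n| = √(4 + 4 + 1) = 3, so the distance is |-27|/3 = 9.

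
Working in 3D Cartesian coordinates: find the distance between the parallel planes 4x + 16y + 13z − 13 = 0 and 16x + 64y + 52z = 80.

1/3

Divide the second equation by 4 to match normals: 4x + 16y + 13z = 20.
Both planes have normal n = (4, 16, 13), |n| = 21. Any point on the first plane is at distance |20 − 13|/|n| = 7/21 = 1/3 from the second.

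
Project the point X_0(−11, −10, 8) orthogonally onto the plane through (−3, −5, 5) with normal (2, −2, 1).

(-31/3, -32/3, 25/3)

n = (2, −2, 1), |n|² = 9, and n·X_0 − 9 = -3.
t = -3/9 = -1/3, so the foot is X_0 − t·n = (−11, −10, 8) − (-1/3)·(2, −2, 1) = (−31/3, −32/3, 25/3).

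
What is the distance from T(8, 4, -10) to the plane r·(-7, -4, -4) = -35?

1/3

Normal vector n = (-7, -4, -4), and n·(8, 4, -10) - (-35) = 3.
|n| = √(49 + 16 + 16) = 9, so the distance is |3|/9 = 1/3.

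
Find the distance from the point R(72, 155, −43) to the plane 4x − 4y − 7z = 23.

6

Normal vector n = (4, −4, −7), and n·(72, 155, −43) − 23 = −54.
|n| = √(16 + 16 + 49) = 9, so the distance is |-54|/9 = 6.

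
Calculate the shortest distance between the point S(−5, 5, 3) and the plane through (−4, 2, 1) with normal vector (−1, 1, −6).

The plane has equation n·(r − (−4, 2, 1)) = 0, i.e. n·r = 0.
d = |(-1)·(-5) + 1·5 + (-6)·3 − 0| / √(1 + 1 + 36) = |-8| / √38 = 8/√38.

8/√38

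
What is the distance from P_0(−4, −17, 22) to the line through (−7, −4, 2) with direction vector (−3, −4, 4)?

√209

Direction vector d = (−3, −4, 4).
AP = (3, −13, 20), and AP × d = (28, −72, −51).
|AP × d|² = 8569 and |d|² = 41, so the distance is √(8569/41) = √209.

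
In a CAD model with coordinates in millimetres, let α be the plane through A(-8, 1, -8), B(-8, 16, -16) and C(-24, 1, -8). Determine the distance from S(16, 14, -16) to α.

16/17

AB = (0, 15, -8) and AC = (-16, 0, 0), so a normal is n = AB × AC = (0, 128, 240).
n = (0, 128, 240); n·P − (-1792) = -256; |n| = 272; distance = 256/272 = 16/17.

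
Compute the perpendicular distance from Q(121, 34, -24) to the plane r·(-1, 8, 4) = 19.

d = |(-1)·121 + 8·34 + 4·(-24) − 19| / √(1 + 64 + 16) = |36| / 9 = 4.

4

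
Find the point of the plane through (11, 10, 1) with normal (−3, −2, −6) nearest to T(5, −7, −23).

(17, 1, 1)

n = (−3, −2, −6), |n|² = 49, and n·T − (-59) = 196.
t = 196/49 = 4, so the foot is T − t·n = (5, −7, −23) − 4·(−3, −2, −6) = (17, 1, 1).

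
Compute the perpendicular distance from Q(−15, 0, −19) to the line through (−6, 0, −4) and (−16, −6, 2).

A direction vector is d = (−10, −6, 6).
AP = (−9, 0, −15); AP·d = 0, |AP|² = 306, |d|² = 172.
distance² = |AP|² − (AP·d)²/|d|² = 306 − 0/172 = 306, so the distance is 3√34.

3√34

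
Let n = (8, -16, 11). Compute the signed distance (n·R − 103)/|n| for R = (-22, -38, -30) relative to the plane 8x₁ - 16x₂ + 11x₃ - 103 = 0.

-1/21

n·R − 103 = -1.
|n| = 21, so the signed distance is -1/21.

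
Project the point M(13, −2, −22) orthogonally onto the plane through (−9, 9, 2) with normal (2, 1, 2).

(49/3, -1/3, -56/3)

The perpendicular from M has direction n = (2, 1, 2): r = (13, −2, −22) + t(2, 1, 2).
Substitute into the plane: n·(M + tn) = -5 gives -20 + 9t = -5, so t = 5/3.
Foot = (13, −2, −22) + (5/3)·(2, 1, 2) = (49/3, −1/3, −56/3).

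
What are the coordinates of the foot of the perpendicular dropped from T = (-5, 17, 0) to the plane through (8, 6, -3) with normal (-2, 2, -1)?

The perpendicular from T has direction n = (-2, 2, -1): r = (-5, 17, 0) + μ(-2, 2, -1).
Substitute into the plane: n·(T + μn) = -1 gives 44 + 9μ = -1, so μ = -5.
Foot = (-5, 17, 0) + (-5)·(-2, 2, -1) = (5, 7, 5).

(5, 7, 5)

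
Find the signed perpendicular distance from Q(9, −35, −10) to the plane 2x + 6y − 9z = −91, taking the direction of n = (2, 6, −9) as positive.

n·Q − (-91) = -11.
|n| = 11, so the signed distance is -11/11 = -1.

-1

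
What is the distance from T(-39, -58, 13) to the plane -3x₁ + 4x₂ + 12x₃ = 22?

19/13

d = |(-3)·(-39) + 4·(-58) + 12·13 − 22| / √(9 + 16 + 144) = |19| / 13 = 19/13.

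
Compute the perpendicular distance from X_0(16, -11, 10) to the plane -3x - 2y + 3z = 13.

9/√22

n = (-3, -2, 3); n·P − 13 = -9; |n| = √22; distance = 9/√22.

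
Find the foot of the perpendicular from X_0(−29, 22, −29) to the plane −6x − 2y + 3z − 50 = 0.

(-209/7, 152/7, -200/7)

The perpendicular from X_0 has direction n = (−6, −2, 3): r = (−29, 22, −29) + t(−6, −2, 3).
Substitute into the plane: n·(X_0 + tn) = 50 gives 43 + 49t = 50, so t = 1/7.
Foot = (−29, 22, −29) + (1/7)·(−6, −2, 3) = (−209/7, 152/7, −200/7).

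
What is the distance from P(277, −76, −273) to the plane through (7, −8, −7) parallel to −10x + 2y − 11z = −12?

Parallel planes share the normal n = (−10, 2, −11); since (7, −8, −7) lies on the plane, its equation is −10x + 2y − 11z = -9.
Then n·(277, −76, −273) − (−9) = 90.
|n| = √(100 + 4 + 121) = 15, so the distance is |90|/15 = 6.

6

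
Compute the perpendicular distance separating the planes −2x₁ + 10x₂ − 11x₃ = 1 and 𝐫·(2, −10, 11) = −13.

Divide the second equation by -1 to match normals: −2x₁ + 10x₂ − 11x₃ = 13.
With common normal n = (−2, 10, −11) (|n| = 15), the distance is |1 − 13|/|n| = 12/15 = 4/5.

4/5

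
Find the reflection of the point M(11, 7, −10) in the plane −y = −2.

n = (0, −1, 0), |n|² = 1, n·M − (-2) = -5, so t = -5/1 = -5.
Foot F = M − (-5)·n = (11, 2, −10); the reflection is 2F − M = (11, −3, −10).

(11, -3, -10)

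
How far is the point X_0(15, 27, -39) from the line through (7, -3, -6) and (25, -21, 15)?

A direction vector is d = (18, -18, 21).
AP = (8, 30, -33); AP·d = -1089, |AP|² = 2053, |d|² = 1089.
distance² = |AP|² − (AP·d)²/|d|² = 2053 − 1185921/1089 = 964, so the distance is 2√241.

2√241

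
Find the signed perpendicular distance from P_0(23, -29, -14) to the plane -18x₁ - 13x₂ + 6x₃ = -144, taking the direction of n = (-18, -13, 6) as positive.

n·P_0 − (-144) = 23.
|n| = 23, so the signed distance is 23/23 = 1.

1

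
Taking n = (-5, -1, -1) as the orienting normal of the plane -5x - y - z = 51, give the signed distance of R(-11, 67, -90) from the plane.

3√3

n·R − 51 = 27.
|n| = 3√3, so the signed distance is 3√3.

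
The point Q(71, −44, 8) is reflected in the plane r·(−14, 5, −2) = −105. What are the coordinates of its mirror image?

(-69, 6, -12)

n = (−14, 5, −2), |n|² = 225, n·Q − (-105) = -1125, so t = -1125/225 = -5.
Foot F = Q − (-5)·n = (1, −19, −2); the reflection is 2F − Q = (−69, 6, −12).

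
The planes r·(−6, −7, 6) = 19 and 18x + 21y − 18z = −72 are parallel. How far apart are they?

Divide the second equation by -3 to match normals: −6x − 7y + 6z = 24.
Both planes have normal n = (−6, −7, 6), |n| = 11. Any point on the first plane is at distance |24 − 19|/|n| = 5/11 from the second.

5/11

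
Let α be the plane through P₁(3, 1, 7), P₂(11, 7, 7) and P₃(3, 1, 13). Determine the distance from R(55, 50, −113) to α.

8

P₁P₂ = (8, 6, 0) and P₁P₃ = (0, 0, 6), so a normal is n = P₁P₂ × P₁P₃ = (36, −48, 0).
Then n·(55, 50, −113) − 60 = −480.
|n| = √(1296 + 2304 + 0) = 60, so the distance is |-480|/60 = 8.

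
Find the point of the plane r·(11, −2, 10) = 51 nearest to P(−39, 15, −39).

n = (11, −2, 10), |n|² = 225, and n·P − 51 = -900.
t = -900/225 = -4, so the foot is P − t·n = (−39, 15, −39) − (-4)·(11, −2, 10) = (5, 7, 1).

(5, 7, 1)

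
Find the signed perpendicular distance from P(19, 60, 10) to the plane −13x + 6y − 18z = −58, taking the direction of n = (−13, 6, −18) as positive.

-9/23

n·P − (-58) = -9.
|n| = 23, so the signed distance is -9/23.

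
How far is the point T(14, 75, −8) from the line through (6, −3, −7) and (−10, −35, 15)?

2√545

A direction vector is d = (−16, −32, 22).
AP = (8, 78, −1); AP·d = -2646, |AP|² = 6149, |d|² = 1764.
distance² = |AP|² − (AP·d)²/|d|² = 6149 − 7001316/1764 = 2180, so the distance is 2√545.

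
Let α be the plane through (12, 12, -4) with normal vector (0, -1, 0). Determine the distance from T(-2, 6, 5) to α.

The plane has equation n·(r − (12, 12, -4)) = 0, i.e. n·r = -12.
Then n·(-2, 6, 5) - (-12) = 6.
|n| = √(0 + 1 + 0) = 1, so the distance is |6|/1 = 6.

6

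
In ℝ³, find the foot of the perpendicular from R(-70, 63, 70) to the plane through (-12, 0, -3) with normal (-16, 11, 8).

(10, 8, 30)

n = (-16, 11, 8), |n|² = 441, and n·R − 168 = 2205.
t = 2205/441 = 5, so the foot is R − t·n = (-70, 63, 70) − 5·(-16, 11, 8) = (10, 8, 30).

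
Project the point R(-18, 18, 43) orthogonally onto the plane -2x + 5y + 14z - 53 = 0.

(-12, 3, 1)

The perpendicular from R has direction n = (-2, 5, 14): r = (-18, 18, 43) + t(-2, 5, 14).
Substitute into the plane: n·(R + tn) = 53 gives 728 + 225t = 53, so t = -3.
Foot = (-18, 18, 43) + (-3)·(-2, 5, 14) = (-12, 3, 1).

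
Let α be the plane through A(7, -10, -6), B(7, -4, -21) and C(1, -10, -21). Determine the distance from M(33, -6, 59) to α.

AB = (0, 6, -15) and AC = (-6, 0, -15), so a normal is n = AB × AC = (-90, 90, 36).
Then n·(33, -6, 59) - (-1746) = 360.
|n| = √(8100 + 8100 + 1296) = 54√6, so the distance is |360|/(54√6) = 10√6/9.

20/(3√6)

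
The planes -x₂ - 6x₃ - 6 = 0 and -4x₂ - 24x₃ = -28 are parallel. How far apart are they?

Divide the second equation by 4 to match normals: -x₂ - 6x₃ = -7.
Both planes have normal n = (0, -1, -6), |n| = √37. Any point on the first plane is at distance |(-7) − 6|/|n| = 13/√37 = 13√37/37 from the second.

13√37/37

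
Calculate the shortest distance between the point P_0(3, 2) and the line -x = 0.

3

The normal to the line is n = (-1, 0) with |n| = 1.
|n·P_0 − 0| = |-3 − 0| = 3, so the distance is 3/1 = 3.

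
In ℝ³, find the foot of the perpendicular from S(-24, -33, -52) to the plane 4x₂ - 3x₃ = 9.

n = (0, 4, -3), |n|² = 25, and n·S − 9 = 15.
t = 15/25 = 3/5, so the foot is S − t·n = (-24, -33, -52) − (3/5)·(0, 4, -3) = (-24, -177/5, -251/5).

(-24, -177/5, -251/5)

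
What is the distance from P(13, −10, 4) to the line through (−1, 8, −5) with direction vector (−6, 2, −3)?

4√10

Direction vector d = (−6, 2, −3).
AP = (14, −18, 9), and AP × d = (36, −12, −80).
|AP × d|² = 7840 and |d|² = 49, so the distance is √(7840/49) = √160 = 4√10.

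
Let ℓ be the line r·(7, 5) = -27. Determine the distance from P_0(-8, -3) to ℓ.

d = |7·(-8) + 5·(-3) − (-27)| / √(49 + 25) = |-44|/√74 = 44/√74.

22√74/37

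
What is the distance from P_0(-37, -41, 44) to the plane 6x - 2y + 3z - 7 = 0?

15/7

Normal vector n = (6, -2, 3), and n·(-37, -41, 44) - 7 = -15.
|n| = √(36 + 4 + 9) = 7, so the distance is |-15|/7 = 15/7.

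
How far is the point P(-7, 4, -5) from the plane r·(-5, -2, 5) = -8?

Normal vector n = (-5, -2, 5), and n·(-7, 4, -5) - (-8) = 10.
|n| = √(25 + 4 + 25) = 3√6, so the distance is |10|/(3√6) = 5√6/9.

10/(3√6)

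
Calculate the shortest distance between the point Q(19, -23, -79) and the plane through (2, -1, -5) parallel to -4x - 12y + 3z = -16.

2

Parallel planes share the normal n = (-4, -12, 3); since (2, -1, -5) lies on the plane, its equation is -4x - 12y + 3z = -11.
Then n·(19, -23, -79) - (-11) = -26.
|n| = √(16 + 144 + 9) = 13, so the distance is |-26|/13 = 2.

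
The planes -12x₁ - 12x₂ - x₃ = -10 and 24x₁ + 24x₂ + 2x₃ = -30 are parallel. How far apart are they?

25/17

Divide the second equation by -2 to match normals: -12x₁ - 12x₂ - x₃ = 15.
Both planes have normal n = (-12, -12, -1), |n| = 17. Any point on the first plane is at distance |15 − (-10)|/|n| = 25/17 from the second.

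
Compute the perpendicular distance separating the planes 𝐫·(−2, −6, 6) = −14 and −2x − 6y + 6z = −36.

11√19/19

Both planes have normal n = (−2, −6, 6), |n| = 2√19. Any point on the first plane is at distance |(-36) − (-14)|/|n| = 22/(2√19) = 11/√19 from the second.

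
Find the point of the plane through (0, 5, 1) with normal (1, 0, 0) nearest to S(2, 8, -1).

(0, 8, -1)

The perpendicular from S has direction n = (1, 0, 0): r = (2, 8, -1) + λ(1, 0, 0).
Substitute into the plane: n·(S + λn) = 0 gives 2 + 1λ = 0, so λ = -2.
Foot = (2, 8, -1) + (-2)·(1, 0, 0) = (0, 8, -1).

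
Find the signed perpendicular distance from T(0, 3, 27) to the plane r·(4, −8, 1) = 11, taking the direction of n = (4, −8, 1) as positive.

n·T − 11 = -8.
|n| = 9, so the signed distance is -8/9.

-8/9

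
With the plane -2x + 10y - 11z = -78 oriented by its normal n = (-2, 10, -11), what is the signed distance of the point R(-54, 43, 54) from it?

n·R − (-78) = 22.
|n| = 15, so the signed distance is 22/15.

22/15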